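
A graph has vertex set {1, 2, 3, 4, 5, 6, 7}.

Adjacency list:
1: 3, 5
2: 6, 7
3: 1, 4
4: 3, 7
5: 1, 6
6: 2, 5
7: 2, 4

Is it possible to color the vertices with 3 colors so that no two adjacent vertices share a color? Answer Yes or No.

Yes

The chromatic number is 3. The cycle 1-5-6-2-7-4-3-1 has odd length 7, so it cannot be 2-colored; at least 3 colors are needed.
3 colors suffice: color red → {1, 2, 4}; color blue → {3, 6, 7}; color green → {5}.
That is already a proper 3-coloring.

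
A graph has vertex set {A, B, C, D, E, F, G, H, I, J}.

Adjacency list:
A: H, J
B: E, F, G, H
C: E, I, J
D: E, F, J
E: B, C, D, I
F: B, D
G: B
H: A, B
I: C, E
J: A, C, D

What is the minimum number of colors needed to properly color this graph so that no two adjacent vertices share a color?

C, E, I are mutually adjacent, so at least 3 colors are needed.
A valid assignment using 3 colors: A=blue, B=blue, C=blue, D=blue, E=red, F=red, G=red, H=red, I=green, J=red. Every edge joins two different colors.

3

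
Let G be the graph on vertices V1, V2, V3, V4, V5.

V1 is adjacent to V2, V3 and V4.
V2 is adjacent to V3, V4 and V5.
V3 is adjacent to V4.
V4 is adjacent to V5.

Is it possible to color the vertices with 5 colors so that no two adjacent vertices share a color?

Yes

The chromatic number is 4. V1, V2, V3, V4 form a clique, so at least 4 colors are needed.
4 colors suffice: color 1 → {V2}; color 2 → {V4}; color 3 → {V1, V5}; color 4 → {V3}.
Since 5 ≥ 4, a proper 5-coloring certainly exists.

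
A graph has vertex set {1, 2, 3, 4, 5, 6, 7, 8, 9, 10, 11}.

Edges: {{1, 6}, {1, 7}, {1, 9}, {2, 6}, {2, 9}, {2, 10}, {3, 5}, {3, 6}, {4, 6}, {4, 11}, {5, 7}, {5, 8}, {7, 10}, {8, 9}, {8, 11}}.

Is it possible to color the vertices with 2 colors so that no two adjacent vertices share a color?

The cycle 2-10-7-1-9-2 has odd length 5, so it cannot be 2-colored; at least 3 colors are needed.
So 2 colors are not enough.

No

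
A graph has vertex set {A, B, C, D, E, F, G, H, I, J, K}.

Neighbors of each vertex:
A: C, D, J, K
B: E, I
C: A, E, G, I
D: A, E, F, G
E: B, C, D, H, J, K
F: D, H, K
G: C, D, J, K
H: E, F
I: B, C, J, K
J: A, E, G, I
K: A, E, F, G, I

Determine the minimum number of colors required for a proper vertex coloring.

2

C and I are adjacent, so at least 2 colors are needed.
2 colors suffice: A=red, B=blue, C=blue, D=blue, E=red, F=red, G=red, H=blue, I=red, J=blue, K=blue. Each edge has distinct colors on its endpoints.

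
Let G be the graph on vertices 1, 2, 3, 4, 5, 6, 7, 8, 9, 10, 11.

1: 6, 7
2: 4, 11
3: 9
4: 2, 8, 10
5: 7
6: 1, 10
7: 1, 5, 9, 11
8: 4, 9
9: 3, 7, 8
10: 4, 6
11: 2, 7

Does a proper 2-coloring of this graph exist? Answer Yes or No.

No

The cycle 6-10-4-8-9-7-1-6 has odd length 7, so it cannot be 2-colored; at least 3 colors are needed.
So 2 colors are not enough.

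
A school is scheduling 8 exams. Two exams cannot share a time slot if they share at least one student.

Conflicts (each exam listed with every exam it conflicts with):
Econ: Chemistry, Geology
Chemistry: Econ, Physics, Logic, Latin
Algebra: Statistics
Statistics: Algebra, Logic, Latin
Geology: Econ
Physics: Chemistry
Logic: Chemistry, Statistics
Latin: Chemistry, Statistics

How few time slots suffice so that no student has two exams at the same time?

Econ and Geology conflict, so at least 2 time slots are needed.
2 time slots suffice: Econ=2, Chemistry=1, Algebra=2, Statistics=1, Geology=1, Physics=2, Logic=2, Latin=2. Every pair that conflicts lands in different time slots.

2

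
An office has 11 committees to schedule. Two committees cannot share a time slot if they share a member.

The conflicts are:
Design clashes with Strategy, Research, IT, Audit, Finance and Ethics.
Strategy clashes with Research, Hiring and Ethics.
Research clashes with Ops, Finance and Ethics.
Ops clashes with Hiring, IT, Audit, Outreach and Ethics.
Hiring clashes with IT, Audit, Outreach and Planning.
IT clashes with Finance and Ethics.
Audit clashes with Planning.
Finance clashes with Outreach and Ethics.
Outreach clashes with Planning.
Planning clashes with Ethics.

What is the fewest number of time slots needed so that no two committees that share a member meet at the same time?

4

Design, Strategy, Research, Ethics all conflict with each other, so at least 4 time slots are needed.
4 time slots suffice: Design=2, Strategy=4, Research=3, Ops=2, Hiring=1, IT=3, Audit=3, Finance=4, Outreach=3, Planning=2, Ethics=1. Each listed conflict is separated.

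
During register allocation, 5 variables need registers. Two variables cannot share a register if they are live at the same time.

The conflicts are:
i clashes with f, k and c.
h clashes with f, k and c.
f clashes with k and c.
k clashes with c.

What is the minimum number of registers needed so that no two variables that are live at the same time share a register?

h, f, k, c are mutually in conflict, so at least 4 registers are needed.
4 registers suffice: i=4, h=4, f=1, k=2, c=3. No two conflicting variables share a register.

4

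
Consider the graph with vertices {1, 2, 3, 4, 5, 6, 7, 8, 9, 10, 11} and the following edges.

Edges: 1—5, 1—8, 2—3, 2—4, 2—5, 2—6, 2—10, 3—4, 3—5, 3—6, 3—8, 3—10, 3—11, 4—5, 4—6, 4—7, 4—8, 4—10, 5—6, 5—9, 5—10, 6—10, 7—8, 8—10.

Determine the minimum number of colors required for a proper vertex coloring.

6

2, 3, 4, 5, 6, 10 are pairwise adjacent (a clique of size 6), so at least 6 colors are needed.
6 colors suffice: 1=red, 2=purple, 3=green, 4=red, 5=blue, 6=orange, 7=green, 8=blue, 9=red, 10=yellow, 11=red. Every edge joins two different colors.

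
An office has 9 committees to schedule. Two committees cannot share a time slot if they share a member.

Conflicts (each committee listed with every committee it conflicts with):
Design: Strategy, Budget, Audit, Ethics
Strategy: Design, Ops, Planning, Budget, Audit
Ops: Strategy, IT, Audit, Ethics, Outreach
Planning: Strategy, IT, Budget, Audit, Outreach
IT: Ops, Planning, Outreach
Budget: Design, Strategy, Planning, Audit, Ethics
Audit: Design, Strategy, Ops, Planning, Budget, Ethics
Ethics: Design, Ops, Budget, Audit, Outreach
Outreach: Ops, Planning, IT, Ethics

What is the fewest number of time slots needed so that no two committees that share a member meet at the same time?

4

Strategy, Planning, Budget, Audit are mutually in conflict, so at least 4 time slots are needed.
Using 4 time slots: Design=2, Strategy=3, Ops=2, Planning=2, IT=3, Budget=4, Audit=1, Ethics=3, Outreach=1. Every pair that conflicts lands in different time slots.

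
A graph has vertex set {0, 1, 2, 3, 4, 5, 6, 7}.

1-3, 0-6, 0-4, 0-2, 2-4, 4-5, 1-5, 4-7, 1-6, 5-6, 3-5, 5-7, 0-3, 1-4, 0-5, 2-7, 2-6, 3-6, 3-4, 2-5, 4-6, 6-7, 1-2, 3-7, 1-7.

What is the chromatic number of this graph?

6

1, 3, 4, 5, 6, 7 form a clique, so at least 6 colors are needed.
One proper 6-coloring: 0=d, 1=f, 2=e, 3=e, 4=c, 5=b, 6=a, 7=d. No two adjacent vertices share a color.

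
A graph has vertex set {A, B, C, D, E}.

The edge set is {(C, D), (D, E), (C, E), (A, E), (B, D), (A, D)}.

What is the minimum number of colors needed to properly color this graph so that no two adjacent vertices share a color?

A, D, E form a triangle, so at least 3 colors are needed.
3 colors suffice: A=3, B=2, C=3, D=1, E=2. Each edge has distinct colors on its endpoints.

3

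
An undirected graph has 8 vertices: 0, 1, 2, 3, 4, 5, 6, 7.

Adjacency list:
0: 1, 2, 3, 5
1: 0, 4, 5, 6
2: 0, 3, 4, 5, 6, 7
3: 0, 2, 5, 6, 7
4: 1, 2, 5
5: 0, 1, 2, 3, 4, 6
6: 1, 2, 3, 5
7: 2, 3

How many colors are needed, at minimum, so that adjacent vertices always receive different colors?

0, 2, 3, 5 are mutually adjacent (a clique of size 4), so at least 4 colors are needed.
4 colors suffice: 0=yellow, 1=blue, 2=blue, 3=green, 4=green, 5=red, 6=yellow, 7=red. No two adjacent vertices share a color.

4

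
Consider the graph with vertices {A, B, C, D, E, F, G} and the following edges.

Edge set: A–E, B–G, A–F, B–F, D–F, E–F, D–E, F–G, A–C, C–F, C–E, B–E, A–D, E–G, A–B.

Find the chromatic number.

4

A, D, E, F are mutually adjacent (a clique of size 4), so at least 4 colors are needed.
4 colors suffice: color 1 → {F}; color 2 → {E}; color 3 → {A, G}; color 4 → {B, C, D}. Every edge joins two different colors.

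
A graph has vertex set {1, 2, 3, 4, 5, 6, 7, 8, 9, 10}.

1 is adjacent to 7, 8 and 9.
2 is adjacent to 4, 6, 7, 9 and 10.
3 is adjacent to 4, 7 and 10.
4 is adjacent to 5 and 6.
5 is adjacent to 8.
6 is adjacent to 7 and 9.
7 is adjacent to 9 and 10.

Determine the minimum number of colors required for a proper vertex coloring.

4

2, 6, 7, 9 are pairwise adjacent (a clique of size 4), so at least 4 colors are needed.
One proper 4-coloring: 1=b, 2=b, 3=b, 4=a, 5=b, 6=c, 7=a, 8=a, 9=d, 10=c. No two adjacent vertices share a color.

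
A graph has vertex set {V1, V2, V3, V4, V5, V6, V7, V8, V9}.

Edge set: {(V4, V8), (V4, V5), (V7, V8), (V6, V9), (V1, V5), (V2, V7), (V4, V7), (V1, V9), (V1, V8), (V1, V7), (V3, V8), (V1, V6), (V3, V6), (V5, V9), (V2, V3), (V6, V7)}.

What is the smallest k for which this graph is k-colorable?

V4, V7, V8 form a triangle, so at least 3 colors are needed.
3 colors suffice: color 1 → {V3, V7, V9}; color 2 → {V1, V2, V4}; color 3 → {V5, V6, V8}. No two adjacent vertices share a color.

3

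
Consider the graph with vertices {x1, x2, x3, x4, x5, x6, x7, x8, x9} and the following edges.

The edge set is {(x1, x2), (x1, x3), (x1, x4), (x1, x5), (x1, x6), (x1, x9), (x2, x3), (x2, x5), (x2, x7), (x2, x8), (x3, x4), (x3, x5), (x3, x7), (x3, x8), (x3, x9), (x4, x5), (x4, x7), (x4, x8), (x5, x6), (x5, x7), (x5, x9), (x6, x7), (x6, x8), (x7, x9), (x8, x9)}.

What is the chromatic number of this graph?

4

x1, x2, x3, x5 form a clique, so at least 4 colors are needed.
One proper 4-coloring: x1=3, x2=4, x3=2, x4=4, x5=1, x6=2, x7=3, x8=1, x9=4. Every edge joins two different colors.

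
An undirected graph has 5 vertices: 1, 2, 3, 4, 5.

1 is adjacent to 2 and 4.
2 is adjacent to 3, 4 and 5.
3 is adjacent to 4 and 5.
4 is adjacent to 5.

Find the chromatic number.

4

2, 3, 4, 5 are pairwise adjacent (a clique of size 4), so at least 4 colors are needed.
A valid assignment using 4 colors: 1=green, 2=blue, 3=yellow, 4=red, 5=green. Every edge joins two different colors.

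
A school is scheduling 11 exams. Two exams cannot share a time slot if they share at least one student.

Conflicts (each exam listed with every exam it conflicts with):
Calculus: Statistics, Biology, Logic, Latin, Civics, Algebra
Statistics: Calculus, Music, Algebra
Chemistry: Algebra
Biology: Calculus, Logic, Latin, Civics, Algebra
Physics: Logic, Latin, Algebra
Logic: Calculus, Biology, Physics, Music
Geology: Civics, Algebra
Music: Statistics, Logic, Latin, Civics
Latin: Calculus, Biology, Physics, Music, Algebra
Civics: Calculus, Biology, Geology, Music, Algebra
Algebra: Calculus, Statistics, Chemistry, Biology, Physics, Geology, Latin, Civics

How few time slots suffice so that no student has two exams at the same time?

Calculus, Biology, Civics, Algebra all conflict with each other, so at least 4 time slots are needed.
4 time slots suffice: time slot 1 → {Music, Algebra}; time slot 2 → {Calculus, Chemistry, Physics, Geology}; time slot 3 → {Statistics, Biology}; time slot 4 → {Logic, Latin, Civics}. Every pair that conflicts lands in different time slots.

4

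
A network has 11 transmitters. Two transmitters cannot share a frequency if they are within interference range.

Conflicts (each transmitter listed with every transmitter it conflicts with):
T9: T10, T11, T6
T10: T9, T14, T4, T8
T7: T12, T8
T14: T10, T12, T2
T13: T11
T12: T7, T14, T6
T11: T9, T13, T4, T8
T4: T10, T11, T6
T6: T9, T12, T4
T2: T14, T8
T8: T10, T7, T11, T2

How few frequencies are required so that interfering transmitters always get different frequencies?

The cycle T6-T9-T10-T14-T12-T6 has odd length 5, so it cannot be 2-colored; at least 3 frequencies are needed.
3 frequencies suffice: frequency 1 → {T10, T12, T11, T2}; frequency 2 → {T9, T14, T13, T4, T8}; frequency 3 → {T7, T6}. Every pair that conflicts lands in different frequencies.

3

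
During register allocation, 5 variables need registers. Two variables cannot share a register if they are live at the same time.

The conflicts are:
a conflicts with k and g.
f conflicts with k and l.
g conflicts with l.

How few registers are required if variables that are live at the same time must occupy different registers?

3

The cycle l-f-k-a-g-l has odd length 5, so it cannot be 2-colored; at least 3 registers are needed.
3 registers suffice: register 1 → {k, l}; register 2 → {a, f}; register 3 → {g}. Every pair that conflicts lands in different registers.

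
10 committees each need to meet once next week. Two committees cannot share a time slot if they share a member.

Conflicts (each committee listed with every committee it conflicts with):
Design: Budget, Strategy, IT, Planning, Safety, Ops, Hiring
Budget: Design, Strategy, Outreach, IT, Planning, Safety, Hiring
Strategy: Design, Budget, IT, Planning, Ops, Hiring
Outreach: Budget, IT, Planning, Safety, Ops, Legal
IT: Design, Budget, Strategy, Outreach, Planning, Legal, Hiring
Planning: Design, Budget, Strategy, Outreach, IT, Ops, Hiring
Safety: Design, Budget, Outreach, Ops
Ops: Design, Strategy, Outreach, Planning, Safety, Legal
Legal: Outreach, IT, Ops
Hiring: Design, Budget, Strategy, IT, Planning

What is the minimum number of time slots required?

6

Design, Budget, Strategy, IT, Planning, Hiring all conflict with each other, so at least 6 time slots are needed.
6 time slots suffice: time slot 1 → {IT, Ops}; time slot 2 → {Budget, Legal}; time slot 3 → {Planning, Safety}; time slot 4 → {Design, Outreach}; time slot 5 → {Strategy}; time slot 6 → {Hiring}. Every pair that conflicts lands in different time slots.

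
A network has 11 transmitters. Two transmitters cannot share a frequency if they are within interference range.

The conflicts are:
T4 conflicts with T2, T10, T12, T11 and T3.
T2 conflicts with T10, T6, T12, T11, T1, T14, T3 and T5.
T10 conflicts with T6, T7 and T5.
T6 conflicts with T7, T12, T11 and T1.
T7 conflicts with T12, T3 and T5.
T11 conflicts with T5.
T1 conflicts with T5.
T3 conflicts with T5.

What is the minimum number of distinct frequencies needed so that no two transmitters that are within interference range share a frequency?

T2, T11, T5 are mutually in conflict, so at least 3 frequencies are needed.
3 frequencies suffice: frequency 1 → {T2, T7}; frequency 2 → {T4, T6, T14, T5}; frequency 3 → {T10, T12, T11, T1, T3}. No two conflicting transmitters share a frequency.

3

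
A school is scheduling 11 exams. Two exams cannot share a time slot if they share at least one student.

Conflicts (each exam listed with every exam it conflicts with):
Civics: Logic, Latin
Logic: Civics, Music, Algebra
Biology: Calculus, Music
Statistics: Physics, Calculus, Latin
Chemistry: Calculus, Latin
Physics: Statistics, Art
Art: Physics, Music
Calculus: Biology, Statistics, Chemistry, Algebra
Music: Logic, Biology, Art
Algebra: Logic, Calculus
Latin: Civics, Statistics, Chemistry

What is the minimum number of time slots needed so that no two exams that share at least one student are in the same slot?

3

The cycle Algebra-Calculus-Biology-Music-Logic-Algebra has odd length 5, so it cannot be 2-colored; at least 3 time slots are needed.
3 time slots suffice: time slot 1 → {Logic, Physics, Calculus, Latin}; time slot 2 → {Civics, Statistics, Chemistry, Music, Algebra}; time slot 3 → {Biology, Art}. No two conflicting exams share a time slot.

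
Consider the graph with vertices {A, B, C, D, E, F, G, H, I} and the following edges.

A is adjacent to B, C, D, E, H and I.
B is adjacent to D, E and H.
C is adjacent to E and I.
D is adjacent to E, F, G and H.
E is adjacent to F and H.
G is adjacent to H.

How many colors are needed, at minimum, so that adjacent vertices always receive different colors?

A, B, D, E, H form a clique, so at least 5 colors are needed.
5 colors suffice: A=green, B=purple, C=red, D=red, E=blue, F=green, G=blue, H=yellow, I=blue. No two adjacent vertices share a color.

5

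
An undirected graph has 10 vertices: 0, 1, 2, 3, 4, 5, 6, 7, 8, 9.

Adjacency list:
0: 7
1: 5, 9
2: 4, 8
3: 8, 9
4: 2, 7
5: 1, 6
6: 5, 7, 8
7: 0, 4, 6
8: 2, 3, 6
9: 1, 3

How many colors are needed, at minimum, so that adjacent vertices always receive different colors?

3

The cycle 8-6-7-4-2-8 has odd length 5, so it cannot be 2-colored; at least 3 colors are needed.
A valid assignment using 3 colors: 0=blue, 1=red, 2=blue, 3=blue, 4=green, 5=green, 6=blue, 7=red, 8=red, 9=green. Every edge joins two different colors.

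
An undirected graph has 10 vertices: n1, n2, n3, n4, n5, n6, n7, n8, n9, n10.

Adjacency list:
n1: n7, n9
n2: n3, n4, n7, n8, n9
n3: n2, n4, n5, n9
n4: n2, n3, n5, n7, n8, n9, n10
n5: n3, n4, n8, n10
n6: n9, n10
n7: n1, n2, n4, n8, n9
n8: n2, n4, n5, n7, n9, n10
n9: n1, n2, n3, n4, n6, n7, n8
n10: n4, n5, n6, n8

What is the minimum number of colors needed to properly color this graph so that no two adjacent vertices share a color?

5

n2, n4, n7, n8, n9 are pairwise adjacent (a clique of size 5), so at least 5 colors are needed.
5 colors suffice: color R → {n5, n9}; color B → {n1, n4, n6}; color G → {n3, n8}; color Y → {n7, n10}; color P → {n2}. Every edge joins two different colors.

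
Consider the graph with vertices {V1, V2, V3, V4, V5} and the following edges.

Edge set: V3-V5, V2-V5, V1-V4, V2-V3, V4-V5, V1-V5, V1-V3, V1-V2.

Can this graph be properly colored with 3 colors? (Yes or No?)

V1, V2, V3, V5 are pairwise adjacent (a clique of size 4), so at least 4 colors are needed.
So 3 colors are not enough.

No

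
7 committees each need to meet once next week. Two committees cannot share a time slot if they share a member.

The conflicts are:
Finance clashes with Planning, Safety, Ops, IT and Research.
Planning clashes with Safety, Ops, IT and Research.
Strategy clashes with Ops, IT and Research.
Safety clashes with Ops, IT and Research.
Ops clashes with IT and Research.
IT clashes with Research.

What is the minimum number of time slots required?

Finance, Planning, Safety, Ops, IT, Research are mutually in conflict, so at least 6 time slots are needed.
A valid assignment using 6 time slots: Finance=6, Planning=4, Strategy=4, Safety=5, Ops=3, IT=1, Research=2. Each listed conflict is separated.

6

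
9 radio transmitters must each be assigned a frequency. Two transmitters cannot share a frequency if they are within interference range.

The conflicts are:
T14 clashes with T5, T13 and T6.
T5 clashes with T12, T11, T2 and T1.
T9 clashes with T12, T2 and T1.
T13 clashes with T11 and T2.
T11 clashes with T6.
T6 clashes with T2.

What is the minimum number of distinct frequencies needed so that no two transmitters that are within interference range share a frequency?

2

T5 and T11 conflict, so at least 2 frequencies are needed.
2 frequencies suffice: frequency 1 → {T5, T9, T13, T6}; frequency 2 → {T14, T12, T11, T2, T1}. No two conflicting transmitters share a frequency.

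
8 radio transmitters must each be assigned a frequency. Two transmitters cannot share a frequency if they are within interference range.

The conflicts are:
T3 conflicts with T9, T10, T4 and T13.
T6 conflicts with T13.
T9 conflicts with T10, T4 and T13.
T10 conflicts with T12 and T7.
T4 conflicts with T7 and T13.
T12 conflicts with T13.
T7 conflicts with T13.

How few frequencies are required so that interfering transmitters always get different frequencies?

T3, T9, T4, T13 pairwise conflict, so at least 4 frequencies are needed.
4 frequencies suffice: T3=2, T6=2, T9=3, T10=1, T4=4, T12=2, T7=2, T13=1. Every pair that conflicts lands in different frequencies.

4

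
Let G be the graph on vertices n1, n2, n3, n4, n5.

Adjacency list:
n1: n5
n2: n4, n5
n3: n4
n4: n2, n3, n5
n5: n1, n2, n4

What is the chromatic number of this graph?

n2, n4, n5 form a triangle, so at least 3 colors are needed.
3 colors suffice: color 1 → {n3, n5}; color 2 → {n1, n4}; color 3 → {n2}. No two adjacent vertices share a color.

3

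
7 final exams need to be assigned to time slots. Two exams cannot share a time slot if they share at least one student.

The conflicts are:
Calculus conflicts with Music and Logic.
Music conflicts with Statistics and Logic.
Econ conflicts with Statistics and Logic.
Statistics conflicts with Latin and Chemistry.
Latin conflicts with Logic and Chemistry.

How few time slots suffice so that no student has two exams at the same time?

Statistics, Latin, Chemistry are mutually in conflict, so at least 3 time slots are needed.
3 time slots suffice: time slot 1 → {Statistics, Logic}; time slot 2 → {Music, Econ, Latin}; time slot 3 → {Calculus, Chemistry}. Every pair that conflicts lands in different time slots.

3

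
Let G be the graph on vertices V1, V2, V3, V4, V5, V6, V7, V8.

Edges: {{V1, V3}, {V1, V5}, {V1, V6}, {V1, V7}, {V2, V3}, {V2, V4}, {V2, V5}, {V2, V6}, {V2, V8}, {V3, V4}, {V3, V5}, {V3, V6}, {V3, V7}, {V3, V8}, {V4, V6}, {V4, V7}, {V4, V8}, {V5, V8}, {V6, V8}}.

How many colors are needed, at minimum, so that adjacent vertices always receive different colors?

V2, V3, V4, V6, V8 are pairwise adjacent (a clique of size 5), so at least 5 colors are needed.
5 colors suffice: color R → {V3}; color B → {V5, V6, V7}; color G → {V1, V4}; color Y → {V8}; color P → {V2}. Every edge joins two different colors.

5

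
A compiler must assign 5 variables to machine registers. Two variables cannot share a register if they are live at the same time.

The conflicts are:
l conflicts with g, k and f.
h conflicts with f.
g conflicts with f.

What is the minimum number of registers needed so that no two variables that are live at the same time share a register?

3

l, g, f are mutually in conflict, so at least 3 registers are needed.
3 registers suffice: register 1 → {l, h}; register 2 → {k, f}; register 3 → {g}. No two conflicting variables share a register.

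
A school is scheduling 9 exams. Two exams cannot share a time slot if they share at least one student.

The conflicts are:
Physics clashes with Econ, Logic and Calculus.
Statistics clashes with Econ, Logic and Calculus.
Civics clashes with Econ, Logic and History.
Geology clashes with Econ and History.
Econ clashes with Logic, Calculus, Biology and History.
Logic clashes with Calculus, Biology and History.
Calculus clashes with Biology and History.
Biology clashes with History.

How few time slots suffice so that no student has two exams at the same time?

5

Econ, Logic, Calculus, Biology, History all conflict with each other, so at least 5 time slots are needed.
5 time slots suffice: time slot 1 → {Econ}; time slot 2 → {Geology, Logic}; time slot 3 → {Physics, Statistics, History}; time slot 4 → {Civics, Calculus}; time slot 5 → {Biology}. Each listed conflict is separated.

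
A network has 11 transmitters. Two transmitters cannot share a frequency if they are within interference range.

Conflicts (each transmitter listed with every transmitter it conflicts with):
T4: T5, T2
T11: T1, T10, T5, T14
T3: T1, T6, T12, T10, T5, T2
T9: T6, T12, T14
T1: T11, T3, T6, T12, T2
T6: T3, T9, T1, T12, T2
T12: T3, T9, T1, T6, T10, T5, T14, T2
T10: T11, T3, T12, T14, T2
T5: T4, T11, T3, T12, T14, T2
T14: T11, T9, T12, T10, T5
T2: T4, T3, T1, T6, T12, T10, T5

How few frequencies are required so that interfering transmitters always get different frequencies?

5

T3, T1, T6, T12, T2 are mutually in conflict, so at least 5 frequencies are needed.
5 frequencies suffice: frequency 1 → {T4, T11, T12}; frequency 2 → {T14, T2}; frequency 3 → {T3, T9}; frequency 4 → {T1, T10, T5}; frequency 5 → {T6}. Every pair that conflicts lands in different frequencies.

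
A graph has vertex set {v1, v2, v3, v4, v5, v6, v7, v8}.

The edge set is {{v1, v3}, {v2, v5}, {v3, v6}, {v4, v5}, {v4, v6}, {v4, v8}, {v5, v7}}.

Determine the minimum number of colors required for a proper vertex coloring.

v3 and v6 are adjacent, so at least 2 colors are needed.
A valid assignment using 2 colors: v1=2, v2=1, v3=1, v4=1, v5=2, v6=2, v7=1, v8=2. Every edge joins two different colors.

2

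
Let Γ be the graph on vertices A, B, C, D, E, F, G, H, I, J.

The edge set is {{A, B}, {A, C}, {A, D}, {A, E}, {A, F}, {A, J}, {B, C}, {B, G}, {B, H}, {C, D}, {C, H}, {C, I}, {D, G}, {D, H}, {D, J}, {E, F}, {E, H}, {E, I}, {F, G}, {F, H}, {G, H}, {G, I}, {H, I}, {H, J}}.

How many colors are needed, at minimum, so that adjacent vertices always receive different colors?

3

A, D, J are pairwise adjacent, so at least 3 colors are needed.
A valid assignment using 3 colors: A=red, B=blue, C=green, D=blue, E=green, F=blue, G=green, H=red, I=blue, J=green. No two adjacent vertices share a color.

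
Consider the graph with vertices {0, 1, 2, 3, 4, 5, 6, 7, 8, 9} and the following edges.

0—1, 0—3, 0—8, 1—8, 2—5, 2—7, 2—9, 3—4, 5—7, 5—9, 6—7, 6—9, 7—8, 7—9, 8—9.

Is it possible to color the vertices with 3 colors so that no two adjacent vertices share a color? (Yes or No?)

2, 5, 7, 9 are mutually adjacent (a clique of size 4), so at least 4 colors are needed.
So 3 colors are not enough.

No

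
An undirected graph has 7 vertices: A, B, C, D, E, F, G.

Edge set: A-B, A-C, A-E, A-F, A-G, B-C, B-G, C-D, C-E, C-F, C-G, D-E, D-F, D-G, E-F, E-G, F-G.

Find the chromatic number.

A, C, E, F, G are pairwise adjacent (a clique of size 5), so at least 5 colors are needed.
One proper 5-coloring: A=3, B=4, C=1, D=3, E=5, F=4, G=2. Every edge joins two different colors.

5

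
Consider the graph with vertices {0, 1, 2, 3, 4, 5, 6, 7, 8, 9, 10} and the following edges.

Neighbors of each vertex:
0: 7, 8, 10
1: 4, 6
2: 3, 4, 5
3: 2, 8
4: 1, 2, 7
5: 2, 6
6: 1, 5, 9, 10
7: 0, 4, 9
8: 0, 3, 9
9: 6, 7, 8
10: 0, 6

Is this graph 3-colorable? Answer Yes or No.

Yes

The chromatic number is 3. The cycle 1-4-2-5-6-1 has odd length 5, so it cannot be 2-colored; at least 3 colors are needed.
A valid assignment using 3 colors: 0=a, 1=c, 2=a, 3=b, 4=b, 5=b, 6=a, 7=c, 8=c, 9=b, 10=b.
That is already a proper 3-coloring.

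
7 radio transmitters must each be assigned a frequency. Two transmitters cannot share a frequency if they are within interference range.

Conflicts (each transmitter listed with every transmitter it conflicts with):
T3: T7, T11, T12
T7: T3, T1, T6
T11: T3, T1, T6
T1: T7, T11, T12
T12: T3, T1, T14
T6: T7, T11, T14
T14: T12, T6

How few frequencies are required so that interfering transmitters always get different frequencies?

3

The cycle T12-T14-T6-T7-T1-T12 has odd length 5, so it cannot be 2-colored; at least 3 frequencies are needed.
Using 3 frequencies: T3=1, T7=2, T11=2, T1=1, T12=2, T6=1, T14=3. No two conflicting transmitters share a frequency.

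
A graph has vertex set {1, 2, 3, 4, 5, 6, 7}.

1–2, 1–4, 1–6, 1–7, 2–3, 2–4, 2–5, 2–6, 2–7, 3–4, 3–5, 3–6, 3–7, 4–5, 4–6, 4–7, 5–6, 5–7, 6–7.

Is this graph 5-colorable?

2, 3, 4, 5, 6, 7 are mutually adjacent (a clique of size 6), so at least 6 colors are needed.
So 5 colors are not enough.

No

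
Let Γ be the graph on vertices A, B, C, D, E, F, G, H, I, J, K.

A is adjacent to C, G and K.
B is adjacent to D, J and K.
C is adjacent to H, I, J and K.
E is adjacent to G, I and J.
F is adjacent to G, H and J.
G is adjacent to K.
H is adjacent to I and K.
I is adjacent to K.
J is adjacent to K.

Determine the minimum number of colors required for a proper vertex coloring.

C, H, I, K are mutually adjacent (a clique of size 4), so at least 4 colors are needed.
4 colors suffice: color red → {D, E, F, K}; color blue → {B, C, G}; color green → {A, I, J}; color yellow → {H}. Each edge has distinct colors on its endpoints.

4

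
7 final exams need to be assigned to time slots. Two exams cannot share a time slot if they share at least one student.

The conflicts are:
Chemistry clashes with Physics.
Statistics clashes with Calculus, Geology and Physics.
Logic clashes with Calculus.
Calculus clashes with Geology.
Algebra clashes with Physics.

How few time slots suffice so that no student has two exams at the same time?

3

Statistics, Calculus, Geology all conflict with each other, so at least 3 time slots are needed.
3 time slots suffice: time slot 1 → {Calculus, Physics}; time slot 2 → {Chemistry, Statistics, Logic, Algebra}; time slot 3 → {Geology}. Each listed conflict is separated.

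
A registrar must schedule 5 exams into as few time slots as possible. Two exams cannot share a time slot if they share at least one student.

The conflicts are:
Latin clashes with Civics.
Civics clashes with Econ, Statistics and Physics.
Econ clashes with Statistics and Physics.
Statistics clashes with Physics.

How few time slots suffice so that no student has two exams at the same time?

4

Civics, Econ, Statistics, Physics are mutually in conflict, so at least 4 time slots are needed.
4 time slots suffice: time slot 1 → {Civics}; time slot 2 → {Latin, Econ}; time slot 3 → {Statistics}; time slot 4 → {Physics}. Every pair that conflicts lands in different time slots.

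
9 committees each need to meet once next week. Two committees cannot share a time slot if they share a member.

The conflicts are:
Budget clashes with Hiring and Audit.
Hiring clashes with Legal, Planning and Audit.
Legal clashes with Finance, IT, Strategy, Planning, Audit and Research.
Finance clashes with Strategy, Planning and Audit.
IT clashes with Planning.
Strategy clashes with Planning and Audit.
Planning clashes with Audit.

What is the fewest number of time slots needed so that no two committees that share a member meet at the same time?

5

Legal, Finance, Strategy, Planning, Audit pairwise conflict, so at least 5 time slots are needed.
5 time slots suffice: time slot 1 → {Budget, Legal}; time slot 2 → {IT, Audit, Research}; time slot 3 → {Planning}; time slot 4 → {Hiring, Strategy}; time slot 5 → {Finance}. Every pair that conflicts lands in different time slots.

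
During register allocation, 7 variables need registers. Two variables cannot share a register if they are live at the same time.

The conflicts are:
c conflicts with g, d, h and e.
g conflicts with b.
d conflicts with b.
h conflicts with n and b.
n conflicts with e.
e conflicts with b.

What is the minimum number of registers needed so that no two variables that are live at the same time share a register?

h and n conflict, so at least 2 registers are needed.
2 registers suffice: register 1 → {c, n, b}; register 2 → {g, d, h, e}. Every pair that conflicts lands in different registers.

2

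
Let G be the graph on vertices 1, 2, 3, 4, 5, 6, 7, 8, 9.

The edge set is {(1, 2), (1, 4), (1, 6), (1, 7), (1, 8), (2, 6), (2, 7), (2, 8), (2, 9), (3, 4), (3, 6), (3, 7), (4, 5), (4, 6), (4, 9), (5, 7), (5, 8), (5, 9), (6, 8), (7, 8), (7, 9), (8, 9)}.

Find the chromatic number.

4

2, 7, 8, 9 form a clique, so at least 4 colors are needed.
A valid assignment using 4 colors: 1=green, 2=yellow, 3=green, 4=red, 5=yellow, 6=blue, 7=blue, 8=red, 9=green. No two adjacent vertices share a color.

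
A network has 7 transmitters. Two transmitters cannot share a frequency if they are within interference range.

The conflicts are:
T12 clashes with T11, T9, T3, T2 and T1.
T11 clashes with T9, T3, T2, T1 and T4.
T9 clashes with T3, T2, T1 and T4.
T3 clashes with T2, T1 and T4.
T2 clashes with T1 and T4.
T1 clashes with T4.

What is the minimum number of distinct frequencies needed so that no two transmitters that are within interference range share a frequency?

6

T11, T9, T3, T2, T1, T4 are mutually in conflict, so at least 6 frequencies are needed.
A valid assignment using 6 frequencies: T12=6, T11=1, T9=3, T3=5, T2=4, T1=2, T4=6. Each listed conflict is separated.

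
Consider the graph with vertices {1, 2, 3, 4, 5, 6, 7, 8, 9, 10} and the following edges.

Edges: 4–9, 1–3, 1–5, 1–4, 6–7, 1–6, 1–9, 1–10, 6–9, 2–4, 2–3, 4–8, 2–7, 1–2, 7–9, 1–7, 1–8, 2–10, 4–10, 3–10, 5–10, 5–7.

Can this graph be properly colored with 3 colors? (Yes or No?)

1, 6, 7, 9 form a clique, so at least 4 colors are needed.
So 3 colors are not enough.

No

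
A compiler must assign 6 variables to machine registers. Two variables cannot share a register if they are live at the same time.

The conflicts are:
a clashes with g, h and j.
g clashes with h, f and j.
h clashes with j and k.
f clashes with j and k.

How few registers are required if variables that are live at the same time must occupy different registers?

4

a, g, h, j pairwise conflict, so at least 4 registers are needed.
4 registers suffice: register 1 → {g, k}; register 2 → {j}; register 3 → {h, f}; register 4 → {a}. Each listed conflict is separated.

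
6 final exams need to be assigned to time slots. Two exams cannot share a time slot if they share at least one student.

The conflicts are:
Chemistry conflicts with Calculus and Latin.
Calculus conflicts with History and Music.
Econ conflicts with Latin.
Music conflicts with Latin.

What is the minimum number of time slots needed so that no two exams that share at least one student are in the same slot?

2

Econ and Latin conflict, so at least 2 time slots are needed.
2 time slots suffice: time slot 1 → {Calculus, Latin}; time slot 2 → {Chemistry, Econ, History, Music}. Each listed conflict is separated.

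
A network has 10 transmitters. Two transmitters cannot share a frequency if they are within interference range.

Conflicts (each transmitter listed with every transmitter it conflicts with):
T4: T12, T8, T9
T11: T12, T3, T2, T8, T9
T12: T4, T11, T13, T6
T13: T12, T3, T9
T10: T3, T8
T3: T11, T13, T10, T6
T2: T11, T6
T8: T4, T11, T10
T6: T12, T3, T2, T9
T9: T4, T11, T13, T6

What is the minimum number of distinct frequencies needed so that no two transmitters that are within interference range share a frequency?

T11 and T9 conflict, so at least 2 frequencies are needed.
Using 2 frequencies: T4=1, T11=1, T12=2, T13=1, T10=1, T3=2, T2=2, T8=2, T6=1, T9=2. Each listed conflict is separated.

2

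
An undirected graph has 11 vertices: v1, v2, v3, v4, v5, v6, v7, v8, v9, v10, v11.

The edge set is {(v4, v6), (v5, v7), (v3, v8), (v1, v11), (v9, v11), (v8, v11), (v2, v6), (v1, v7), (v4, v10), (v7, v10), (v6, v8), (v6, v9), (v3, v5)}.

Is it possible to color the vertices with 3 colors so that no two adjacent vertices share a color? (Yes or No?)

The chromatic number is 3. The cycle v5-v3-v8-v6-v4-v10-v7-v5 has odd length 7, so it cannot be 2-colored; at least 3 colors are needed.
3 colors suffice: v1=B, v2=B, v3=R, v4=B, v5=B, v6=R, v7=R, v8=B, v9=B, v10=G, v11=R.
That is already a proper 3-coloring.

Yes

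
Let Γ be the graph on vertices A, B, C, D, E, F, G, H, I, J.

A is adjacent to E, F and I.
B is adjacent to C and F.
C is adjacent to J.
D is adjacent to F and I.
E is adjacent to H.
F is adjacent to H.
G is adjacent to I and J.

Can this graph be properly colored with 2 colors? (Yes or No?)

The cycle I-A-F-B-C-J-G-I has odd length 7, so it cannot be 2-colored; at least 3 colors are needed.
So 2 colors are not enough.

No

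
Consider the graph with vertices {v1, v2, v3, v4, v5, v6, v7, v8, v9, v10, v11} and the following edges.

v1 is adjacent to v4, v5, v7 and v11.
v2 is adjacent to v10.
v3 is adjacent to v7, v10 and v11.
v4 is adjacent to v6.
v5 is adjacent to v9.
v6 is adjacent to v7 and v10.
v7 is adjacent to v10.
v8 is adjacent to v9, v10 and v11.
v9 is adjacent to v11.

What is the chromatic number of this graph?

3

v6, v7, v10 are pairwise adjacent, so at least 3 colors are needed.
A valid assignment using 3 colors: v1=G, v2=B, v3=G, v4=R, v5=R, v6=G, v7=B, v8=B, v9=G, v10=R, v11=R. No two adjacent vertices share a color.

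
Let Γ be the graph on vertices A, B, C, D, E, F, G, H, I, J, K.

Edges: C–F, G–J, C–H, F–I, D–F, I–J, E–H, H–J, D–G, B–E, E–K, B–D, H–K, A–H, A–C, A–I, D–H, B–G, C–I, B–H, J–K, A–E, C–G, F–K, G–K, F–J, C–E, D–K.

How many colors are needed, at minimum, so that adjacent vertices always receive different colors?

A, C, E, H form a clique, so at least 4 colors are needed.
4 colors suffice: color red → {G, H, I}; color blue → {B, C, K}; color green → {D, E, J}; color yellow → {A, F}. Each edge has distinct colors on its endpoints.

4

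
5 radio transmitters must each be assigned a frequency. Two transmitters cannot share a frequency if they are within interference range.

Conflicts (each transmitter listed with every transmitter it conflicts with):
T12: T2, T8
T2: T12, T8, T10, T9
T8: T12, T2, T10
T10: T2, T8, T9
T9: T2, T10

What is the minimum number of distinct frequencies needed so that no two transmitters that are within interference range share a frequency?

T2, T10, T9 all conflict with each other, so at least 3 frequencies are needed.
Using 3 frequencies: T12=2, T2=1, T8=3, T10=2, T9=3. Each listed conflict is separated.

3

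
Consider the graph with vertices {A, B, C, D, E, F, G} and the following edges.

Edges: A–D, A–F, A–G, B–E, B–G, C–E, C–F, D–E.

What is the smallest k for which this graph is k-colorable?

3

The cycle F-A-D-E-C-F has odd length 5, so it cannot be 2-colored; at least 3 colors are needed.
A valid assignment using 3 colors: A=1, B=2, C=2, D=2, E=1, F=3, G=3. Each edge has distinct colors on its endpoints.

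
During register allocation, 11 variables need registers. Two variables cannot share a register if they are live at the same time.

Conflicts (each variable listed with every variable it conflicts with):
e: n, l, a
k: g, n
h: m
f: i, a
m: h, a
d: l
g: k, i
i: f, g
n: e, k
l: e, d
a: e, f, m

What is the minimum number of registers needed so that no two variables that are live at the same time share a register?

3

The cycle a-e-n-k-g-i-f-a has odd length 7, so it cannot be 2-colored; at least 3 registers are needed.
3 registers suffice: register 1 → {k, h, i, l, a}; register 2 → {e, f, m, d, g}; register 3 → {n}. No two conflicting variables share a register.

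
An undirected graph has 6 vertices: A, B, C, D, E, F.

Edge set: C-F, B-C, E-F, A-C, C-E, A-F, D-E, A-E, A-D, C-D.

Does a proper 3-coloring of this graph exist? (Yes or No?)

No

A, C, E, F are mutually adjacent (a clique of size 4), so at least 4 colors are needed.
So 3 colors are not enough.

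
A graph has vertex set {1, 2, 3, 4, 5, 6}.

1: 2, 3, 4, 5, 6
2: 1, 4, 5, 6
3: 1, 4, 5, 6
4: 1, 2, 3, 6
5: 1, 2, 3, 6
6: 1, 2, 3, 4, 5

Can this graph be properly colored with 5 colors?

Yes

The chromatic number is 4. 1, 2, 4, 6 are mutually adjacent (a clique of size 4), so at least 4 colors are needed.
4 colors suffice: color red → {6}; color blue → {1}; color green → {2, 3}; color yellow → {4, 5}.
Since 5 ≥ 4, a proper 5-coloring certainly exists.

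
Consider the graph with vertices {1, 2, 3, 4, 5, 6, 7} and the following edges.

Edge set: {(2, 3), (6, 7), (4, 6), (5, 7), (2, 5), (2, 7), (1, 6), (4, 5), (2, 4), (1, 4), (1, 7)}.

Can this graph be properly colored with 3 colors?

The chromatic number is 3. 2, 5, 7 are pairwise adjacent, so at least 3 colors are needed.
3 colors suffice: color red → {2, 6}; color blue → {3, 4, 7}; color green → {1, 5}.
That is already a proper 3-coloring.

Yes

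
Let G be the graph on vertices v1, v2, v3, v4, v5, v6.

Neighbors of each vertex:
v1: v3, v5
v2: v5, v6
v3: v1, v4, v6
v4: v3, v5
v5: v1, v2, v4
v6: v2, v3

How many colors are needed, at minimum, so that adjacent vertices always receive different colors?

3

The cycle v5-v1-v3-v6-v2-v5 has odd length 5, so it cannot be 2-colored; at least 3 colors are needed.
3 colors suffice: color R → {v3, v5}; color B → {v1, v4, v6}; color G → {v2}. No two adjacent vertices share a color.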